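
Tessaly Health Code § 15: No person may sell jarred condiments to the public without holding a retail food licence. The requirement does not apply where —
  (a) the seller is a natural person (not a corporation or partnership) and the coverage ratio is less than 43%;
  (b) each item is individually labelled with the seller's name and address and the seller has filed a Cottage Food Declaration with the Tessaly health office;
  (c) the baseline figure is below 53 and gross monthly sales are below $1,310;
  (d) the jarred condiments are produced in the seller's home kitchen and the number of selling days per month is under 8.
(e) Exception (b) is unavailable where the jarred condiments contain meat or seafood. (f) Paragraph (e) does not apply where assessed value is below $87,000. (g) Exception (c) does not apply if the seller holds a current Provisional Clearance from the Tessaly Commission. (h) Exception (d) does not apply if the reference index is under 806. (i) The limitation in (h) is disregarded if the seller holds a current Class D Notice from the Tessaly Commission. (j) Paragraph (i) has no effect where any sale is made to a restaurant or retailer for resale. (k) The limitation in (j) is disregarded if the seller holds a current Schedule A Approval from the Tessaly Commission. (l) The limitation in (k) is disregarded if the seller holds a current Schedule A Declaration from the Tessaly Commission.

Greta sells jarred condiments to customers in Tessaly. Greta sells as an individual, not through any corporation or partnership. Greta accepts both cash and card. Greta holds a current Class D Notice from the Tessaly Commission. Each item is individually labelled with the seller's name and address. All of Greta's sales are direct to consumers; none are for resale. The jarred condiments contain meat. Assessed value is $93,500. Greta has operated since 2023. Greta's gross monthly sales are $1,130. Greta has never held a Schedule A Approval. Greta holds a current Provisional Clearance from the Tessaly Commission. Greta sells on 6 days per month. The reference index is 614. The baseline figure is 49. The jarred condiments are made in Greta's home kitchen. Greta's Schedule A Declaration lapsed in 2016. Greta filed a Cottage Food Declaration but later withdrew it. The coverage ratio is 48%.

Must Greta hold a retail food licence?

No — exception (d) applies; Greta is not required to hold a retail food licence.

Exception (a) requires that the coverage ratio is less than 43%; but the coverage ratio is 48%, not less than 43%, so (a) is unavailable.
Exception (b) fails — the Cottage Food Declaration was withdrawn.
All of (c)'s requirements are met (the baseline figure is 49, below the 53 limit; gross monthly sales are $1,130, below the $1,310 limit). Turning to paragraph (g): (g) applies — a current Provisional Clearance is held. Exception (c) does not apply.
Exception (d) is satisfied on its face — the jarred condiments are home-kitchen produced; the number of selling days per month is 6, under the 8 limit. As to paragraphs (h)–(l): (h) would limit (d) — the reference index is 614, under the 806 limit — but (i) sets (h) aside: (i) operates against (h): a current Class D Notice is held. (j) is not triggered (no sales are for resale), so (i) stands. (d) remains available.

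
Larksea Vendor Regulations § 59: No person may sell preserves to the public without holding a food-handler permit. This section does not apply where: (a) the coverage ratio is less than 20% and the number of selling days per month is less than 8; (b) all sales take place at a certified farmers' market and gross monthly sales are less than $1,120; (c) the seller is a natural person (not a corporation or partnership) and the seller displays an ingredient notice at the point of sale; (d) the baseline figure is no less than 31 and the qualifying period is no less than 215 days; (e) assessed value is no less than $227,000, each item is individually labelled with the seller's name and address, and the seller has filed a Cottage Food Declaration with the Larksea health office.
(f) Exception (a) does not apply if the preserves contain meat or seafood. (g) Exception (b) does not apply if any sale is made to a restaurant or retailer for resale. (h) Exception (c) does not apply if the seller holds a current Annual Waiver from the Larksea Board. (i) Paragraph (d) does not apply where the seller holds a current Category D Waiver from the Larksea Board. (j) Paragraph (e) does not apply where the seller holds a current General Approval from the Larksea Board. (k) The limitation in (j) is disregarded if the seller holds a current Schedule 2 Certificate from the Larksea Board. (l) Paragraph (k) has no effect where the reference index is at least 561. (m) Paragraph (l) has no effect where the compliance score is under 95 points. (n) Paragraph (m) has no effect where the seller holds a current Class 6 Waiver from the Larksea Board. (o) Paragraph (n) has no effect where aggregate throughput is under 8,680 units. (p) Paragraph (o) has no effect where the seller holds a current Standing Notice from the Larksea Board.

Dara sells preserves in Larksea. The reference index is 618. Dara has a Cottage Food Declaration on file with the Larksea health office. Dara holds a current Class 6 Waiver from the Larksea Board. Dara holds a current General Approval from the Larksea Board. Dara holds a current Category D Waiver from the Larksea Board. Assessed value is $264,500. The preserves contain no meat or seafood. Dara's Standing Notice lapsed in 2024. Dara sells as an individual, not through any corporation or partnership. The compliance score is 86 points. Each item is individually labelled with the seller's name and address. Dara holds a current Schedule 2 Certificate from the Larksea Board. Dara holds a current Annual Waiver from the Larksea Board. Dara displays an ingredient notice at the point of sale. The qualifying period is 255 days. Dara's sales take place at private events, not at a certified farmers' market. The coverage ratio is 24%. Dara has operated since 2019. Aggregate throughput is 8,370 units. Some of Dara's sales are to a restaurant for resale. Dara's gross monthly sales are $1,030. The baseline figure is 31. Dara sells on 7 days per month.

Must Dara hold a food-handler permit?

No — exception (e) applies; Dara is not required to hold a food-handler permit.

Exception (a) fails — the coverage ratio is 24%, not less than 20%.
Exception (b) does not apply: sales are at private events, not a certified farmers' market.
Exception (c)'s conditions are all satisfied: the seller is a natural person; an ingredient notice is displayed. Turning to paragraph (h): (h) operates against (c): a current Annual Waiver is held. So (c) is unavailable.
All of (d)'s requirements are met (the baseline figure is 31, meeting the 31 threshold; the qualifying period is 255 days, meeting the 215 days threshold). But: (i) applies — a current Category D Waiver is held. So (d) is unavailable.
Exception (e)'s conditions are all satisfied: assessed value is $264,500, meeting the $227,000 threshold; items are individually labelled; a Cottage Food Declaration is on file. Considering the limiting provisions: (j) would limit (e) — a current General Approval is held — but (k) sets (j) aside: (k) operates against (j): a current Schedule 2 Certificate is held. (l) would limit (k) — the reference index is 618, meeting the 561 threshold — but (m) sets (l) aside: (m) operates against (l): the compliance score is 86 points, under the 95 points limit. (n) would limit (m) — a current Class 6 Waiver is held — but (o) sets (n) aside: (o) is engaged — aggregate throughput is 8,370 units, under the 8,680 units limit. (p) is not engaged (no current Standing Notice is held), so (o) stands. (e) remains available.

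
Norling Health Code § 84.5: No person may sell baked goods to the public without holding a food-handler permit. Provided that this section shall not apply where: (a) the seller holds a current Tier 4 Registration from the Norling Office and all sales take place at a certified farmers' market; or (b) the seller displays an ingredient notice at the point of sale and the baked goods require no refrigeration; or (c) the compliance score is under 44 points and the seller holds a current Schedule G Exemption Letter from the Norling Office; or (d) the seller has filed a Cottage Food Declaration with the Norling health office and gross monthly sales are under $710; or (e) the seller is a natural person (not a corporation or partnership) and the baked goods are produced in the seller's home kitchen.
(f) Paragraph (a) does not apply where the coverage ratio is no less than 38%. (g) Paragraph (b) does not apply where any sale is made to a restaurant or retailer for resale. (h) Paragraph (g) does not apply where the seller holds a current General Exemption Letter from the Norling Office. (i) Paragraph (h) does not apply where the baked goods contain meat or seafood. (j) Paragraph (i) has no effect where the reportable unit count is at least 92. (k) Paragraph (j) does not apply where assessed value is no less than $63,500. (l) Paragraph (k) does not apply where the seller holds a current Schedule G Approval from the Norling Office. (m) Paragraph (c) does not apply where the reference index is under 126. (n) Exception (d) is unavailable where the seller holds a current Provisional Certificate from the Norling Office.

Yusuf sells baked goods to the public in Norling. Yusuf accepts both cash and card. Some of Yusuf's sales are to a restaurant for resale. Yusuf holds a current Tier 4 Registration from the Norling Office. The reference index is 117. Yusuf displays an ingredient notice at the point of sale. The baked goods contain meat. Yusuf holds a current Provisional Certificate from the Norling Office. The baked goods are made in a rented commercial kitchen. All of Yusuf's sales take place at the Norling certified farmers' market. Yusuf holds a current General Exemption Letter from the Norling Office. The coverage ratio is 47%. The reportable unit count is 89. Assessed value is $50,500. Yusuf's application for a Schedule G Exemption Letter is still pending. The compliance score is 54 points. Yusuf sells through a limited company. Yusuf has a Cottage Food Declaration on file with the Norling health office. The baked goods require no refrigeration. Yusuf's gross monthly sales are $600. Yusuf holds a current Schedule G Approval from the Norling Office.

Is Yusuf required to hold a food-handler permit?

Yes — Yusuf must hold a food-handler permit.

Exception (a): a current Tier 4 Registration is held; all sales are at a certified farmers' market — every condition holds. But: (f) is triggered — the coverage ratio is 47%, meeting the 38% threshold. Exception (a) does not apply.
Exception (b)'s conditions are all satisfied: an ingredient notice is displayed; the baked goods are shelf-stable. But: (g) is engaged — some sales are to a restaurant for resale. (h) is engaged (a current General Exemption Letter is held), but is displaced by (i): (i) is triggered — the baked goods contain meat. (j), which would lift (i), is inapplicable — the reportable unit count is 89, short of 92. Exception (b) does not apply.
Exception (c) requires that the compliance score is under 44 points; but the compliance score is 54 points, not under 44 points, so (c) is unavailable.
Exception (d): a Cottage Food Declaration is on file; gross monthly sales are $600, under the $710 limit — every condition holds. Turning to paragraph (n): (n) operates against (d): a current Provisional Certificate is held. So (d) is unavailable.
Exception (e) fails — the seller operates through a limited company.
Every exception is unavailable, so the rule governs.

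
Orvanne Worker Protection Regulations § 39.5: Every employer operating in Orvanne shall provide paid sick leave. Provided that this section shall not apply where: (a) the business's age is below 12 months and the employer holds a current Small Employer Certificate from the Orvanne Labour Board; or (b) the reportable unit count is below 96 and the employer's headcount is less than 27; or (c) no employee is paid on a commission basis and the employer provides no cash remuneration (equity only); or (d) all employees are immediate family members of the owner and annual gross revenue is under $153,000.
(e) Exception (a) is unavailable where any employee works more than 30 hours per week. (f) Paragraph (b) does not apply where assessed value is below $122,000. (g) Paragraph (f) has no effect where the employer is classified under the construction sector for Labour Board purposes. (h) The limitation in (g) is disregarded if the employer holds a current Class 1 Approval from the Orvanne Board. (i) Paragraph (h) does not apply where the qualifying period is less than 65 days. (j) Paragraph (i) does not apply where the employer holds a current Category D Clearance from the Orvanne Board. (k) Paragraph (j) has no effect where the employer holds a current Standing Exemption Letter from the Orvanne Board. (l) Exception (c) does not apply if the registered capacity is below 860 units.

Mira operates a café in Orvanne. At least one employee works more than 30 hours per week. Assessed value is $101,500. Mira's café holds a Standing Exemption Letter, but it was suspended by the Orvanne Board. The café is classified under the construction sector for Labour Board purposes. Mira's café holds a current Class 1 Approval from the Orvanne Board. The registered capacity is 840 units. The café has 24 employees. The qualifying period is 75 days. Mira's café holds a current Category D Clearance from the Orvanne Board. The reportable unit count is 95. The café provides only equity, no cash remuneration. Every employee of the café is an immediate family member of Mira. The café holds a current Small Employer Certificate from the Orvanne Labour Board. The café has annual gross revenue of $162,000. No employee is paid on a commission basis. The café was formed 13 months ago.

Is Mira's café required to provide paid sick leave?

Yes — Mira's café must provide paid sick leave.

Exception (a) requires that the business's age is below 12 months; but the business's age is 13 months, not below 12 months, so (a) is unavailable.
Exception (b): the reportable unit count is 95, below the 96 limit; the employer's headcount is 24, less than the 27 limit — every condition holds. But applying paragraphs (f)–(k): (f) is triggered — assessed value is $101,500, below the $122,000 limit. (g) is triggered (the café is classified under the construction sector), but is itself disapplied by (h): (h) operates against (g): a current Class 1 Approval is held. (i) is inapplicable (the qualifying period is 75 days, not less than 65 days), so (h) stands. (b) is therefore removed.
Exception (c): no employee is paid on commission; remuneration is equity-only — every condition holds. But applying paragraph (l): (l) is engaged — the registered capacity is 840 units, below the 860 units limit. Exception (c) does not apply.
Exception (d) requires that annual gross revenue is under $153,000; but annual gross revenue is $162,000, not under $153,000, so (d) is unavailable.
Every exception is unavailable, so the rule governs.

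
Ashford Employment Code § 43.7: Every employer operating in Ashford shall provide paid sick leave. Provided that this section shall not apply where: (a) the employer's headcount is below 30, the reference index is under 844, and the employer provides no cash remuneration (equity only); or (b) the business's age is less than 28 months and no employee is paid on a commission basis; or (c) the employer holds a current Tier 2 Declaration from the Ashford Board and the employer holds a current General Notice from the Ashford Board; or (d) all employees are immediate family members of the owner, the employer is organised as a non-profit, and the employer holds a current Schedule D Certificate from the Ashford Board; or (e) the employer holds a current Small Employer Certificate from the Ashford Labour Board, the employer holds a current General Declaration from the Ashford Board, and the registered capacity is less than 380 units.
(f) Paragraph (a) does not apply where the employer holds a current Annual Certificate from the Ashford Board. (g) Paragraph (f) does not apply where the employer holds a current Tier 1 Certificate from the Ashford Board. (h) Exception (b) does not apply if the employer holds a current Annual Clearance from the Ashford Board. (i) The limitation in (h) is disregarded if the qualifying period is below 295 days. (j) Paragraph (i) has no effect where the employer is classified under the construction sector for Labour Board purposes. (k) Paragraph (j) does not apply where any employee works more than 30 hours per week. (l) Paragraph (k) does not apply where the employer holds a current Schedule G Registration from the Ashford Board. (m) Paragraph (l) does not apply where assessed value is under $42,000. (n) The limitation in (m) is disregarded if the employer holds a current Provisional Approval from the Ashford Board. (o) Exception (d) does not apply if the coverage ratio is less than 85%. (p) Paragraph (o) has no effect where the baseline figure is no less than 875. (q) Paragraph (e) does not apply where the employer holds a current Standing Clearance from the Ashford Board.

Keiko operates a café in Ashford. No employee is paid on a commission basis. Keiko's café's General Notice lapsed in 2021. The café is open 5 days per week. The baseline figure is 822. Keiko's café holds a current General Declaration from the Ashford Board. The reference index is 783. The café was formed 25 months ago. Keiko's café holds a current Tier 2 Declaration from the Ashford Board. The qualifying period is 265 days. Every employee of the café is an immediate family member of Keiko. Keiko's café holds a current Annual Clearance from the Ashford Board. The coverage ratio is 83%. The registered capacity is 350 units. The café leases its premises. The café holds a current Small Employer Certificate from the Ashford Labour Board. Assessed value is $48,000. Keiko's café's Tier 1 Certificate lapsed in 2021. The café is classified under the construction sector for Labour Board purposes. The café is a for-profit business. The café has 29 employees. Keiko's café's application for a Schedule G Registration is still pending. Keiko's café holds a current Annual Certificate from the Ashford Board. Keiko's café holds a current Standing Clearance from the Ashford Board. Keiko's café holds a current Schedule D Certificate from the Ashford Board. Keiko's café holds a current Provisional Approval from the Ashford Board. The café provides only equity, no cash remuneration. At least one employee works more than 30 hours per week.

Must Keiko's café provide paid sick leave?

All of (a)'s requirements are met (the employer's headcount is 29, below the 30 limit; the reference index is 783, under the 844 limit; remuneration is equity-only). But applying paragraphs (f)–(g): (f) is triggered — a current Annual Certificate is held. (g) is not triggered (the Tier 1 Certificate is not current), so (f) stands. So (a) is unavailable.
Exception (b) is satisfied on its face — the business's age is 25 months, less than the 28 months limit; no employee is paid on commission. Considering the limiting provisions: (h) is engaged (a current Annual Clearance is held), but is itself disapplied by (i): (i) operates — the qualifying period is 265 days, below the 295 days limit. (j) is engaged (the café is classified under the construction sector), but is overridden by (k): (k) operates against (j): at least one employee exceeds 30 hours/week. (l) is not engaged (no current Schedule G Registration is held), so (k) stands. (b) remains available.
Exception (c) requires that the employer holds a current General Notice from the Ashford Board; but the General Notice is not current, so (c) is unavailable.
Exception (d) does not apply: the employer is for-profit.
Exception (e)'s conditions are all satisfied: a current Small Employer Certificate is held; a current General Declaration is held; the registered capacity is 350 units, less than the 380 units limit. However, paragraph (q) must be considered: (q) operates against (e): a current Standing Clearance is held. Exception (e) does not apply.

No — exception (b) applies; Keiko's café is not required to provide paid sick leave.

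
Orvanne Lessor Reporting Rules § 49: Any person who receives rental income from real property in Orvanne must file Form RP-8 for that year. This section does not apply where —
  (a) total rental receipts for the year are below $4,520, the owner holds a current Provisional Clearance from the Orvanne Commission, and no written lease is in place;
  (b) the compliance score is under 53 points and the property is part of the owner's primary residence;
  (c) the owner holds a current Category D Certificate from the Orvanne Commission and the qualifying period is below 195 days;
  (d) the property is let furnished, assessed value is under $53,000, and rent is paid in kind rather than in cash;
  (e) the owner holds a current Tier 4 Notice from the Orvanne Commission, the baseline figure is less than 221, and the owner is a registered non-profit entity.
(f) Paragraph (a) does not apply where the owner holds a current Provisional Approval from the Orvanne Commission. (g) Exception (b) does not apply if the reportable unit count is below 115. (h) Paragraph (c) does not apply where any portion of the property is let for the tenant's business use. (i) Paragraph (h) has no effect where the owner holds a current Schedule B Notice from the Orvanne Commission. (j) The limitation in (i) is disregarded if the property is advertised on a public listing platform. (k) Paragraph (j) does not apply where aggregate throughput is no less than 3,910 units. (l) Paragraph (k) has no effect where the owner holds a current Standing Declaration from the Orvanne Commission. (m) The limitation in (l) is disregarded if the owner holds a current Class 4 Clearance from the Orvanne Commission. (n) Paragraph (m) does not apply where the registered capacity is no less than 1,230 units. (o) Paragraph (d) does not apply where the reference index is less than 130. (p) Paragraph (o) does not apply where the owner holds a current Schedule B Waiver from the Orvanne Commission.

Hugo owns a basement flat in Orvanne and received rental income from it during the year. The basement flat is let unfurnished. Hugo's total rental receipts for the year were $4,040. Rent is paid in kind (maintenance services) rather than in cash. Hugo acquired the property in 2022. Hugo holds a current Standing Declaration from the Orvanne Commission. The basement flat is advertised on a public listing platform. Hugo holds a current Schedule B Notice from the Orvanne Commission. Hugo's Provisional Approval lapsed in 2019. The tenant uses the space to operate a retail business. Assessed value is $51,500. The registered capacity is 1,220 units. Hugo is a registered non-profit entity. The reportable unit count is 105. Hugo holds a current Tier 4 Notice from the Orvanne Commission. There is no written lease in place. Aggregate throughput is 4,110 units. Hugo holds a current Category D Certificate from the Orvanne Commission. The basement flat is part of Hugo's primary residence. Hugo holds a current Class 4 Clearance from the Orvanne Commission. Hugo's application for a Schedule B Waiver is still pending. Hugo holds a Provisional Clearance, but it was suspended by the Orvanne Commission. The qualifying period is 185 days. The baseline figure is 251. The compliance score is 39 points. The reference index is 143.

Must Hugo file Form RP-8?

Exception (a) does not apply: no current Provisional Clearance is held.
Exception (b)'s conditions are all satisfied: the compliance score is 39 points, under the 53 points limit; the basement flat is part of the primary residence. But: (g) operates — the reportable unit count is 105, below the 115 limit. (b) is therefore removed.
Exception (c): a current Category D Certificate is held; the qualifying period is 185 days, below the 195 days limit — every condition holds. Considering the limiting provisions: (h) is engaged (the space is let for business use), but is displaced by (i): (i) applies — a current Schedule B Notice is held. (j) would limit (i) — the property is publicly advertised — but (k) sets (j) aside: (k) operates — aggregate throughput is 4,110 units, meeting the 3,910 units threshold. (l) would limit (k) — a current Standing Declaration is held — but (m) sets (l) aside: (m) operates against (l): a current Class 4 Clearance is held. (n), which would lift (m), is inapplicable — the registered capacity is 1,220 units, short of 1,230 units. (c) remains available.
Exception (d) fails — the property is let unfurnished.
Exception (e) fails — the baseline figure is 251, not less than 221.

No — exception (c) applies; Hugo is not required to file Form RP-8.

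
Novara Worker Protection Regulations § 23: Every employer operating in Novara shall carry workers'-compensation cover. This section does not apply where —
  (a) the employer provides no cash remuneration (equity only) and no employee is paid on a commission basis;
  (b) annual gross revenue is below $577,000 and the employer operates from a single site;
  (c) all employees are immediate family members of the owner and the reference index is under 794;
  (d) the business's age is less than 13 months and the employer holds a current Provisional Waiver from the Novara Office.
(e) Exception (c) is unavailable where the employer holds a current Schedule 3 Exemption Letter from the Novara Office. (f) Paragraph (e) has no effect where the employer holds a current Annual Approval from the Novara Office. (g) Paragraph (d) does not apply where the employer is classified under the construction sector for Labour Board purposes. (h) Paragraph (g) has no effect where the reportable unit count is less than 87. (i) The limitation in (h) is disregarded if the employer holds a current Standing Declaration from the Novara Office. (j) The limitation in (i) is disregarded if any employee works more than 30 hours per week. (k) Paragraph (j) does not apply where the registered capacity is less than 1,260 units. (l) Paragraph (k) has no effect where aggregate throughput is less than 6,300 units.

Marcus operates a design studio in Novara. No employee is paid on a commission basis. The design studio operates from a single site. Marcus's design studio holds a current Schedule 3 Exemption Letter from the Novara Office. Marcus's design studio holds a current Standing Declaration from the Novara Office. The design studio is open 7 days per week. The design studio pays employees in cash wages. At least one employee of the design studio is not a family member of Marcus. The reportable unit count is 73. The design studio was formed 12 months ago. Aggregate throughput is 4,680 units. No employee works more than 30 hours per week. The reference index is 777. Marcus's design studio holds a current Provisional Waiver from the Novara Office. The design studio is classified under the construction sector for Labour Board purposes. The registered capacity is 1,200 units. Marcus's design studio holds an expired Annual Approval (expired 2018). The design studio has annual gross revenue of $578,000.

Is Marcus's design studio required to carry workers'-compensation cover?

Exception (a) requires that the employer provides no cash remuneration (equity only); but employees are paid cash wages, so (a) is unavailable.
Exception (b) does not apply: annual gross revenue is $578,000, not below $577,000.
Exception (c) does not apply: at least one employee is not a family member.
Exception (d): the business's age is 12 months, less than the 13 months limit; a current Provisional Waiver is held — every condition holds. But applying paragraphs (g)–(l): (g) operates against (d): the design studio is classified under the construction sector. (h) is triggered (the reportable unit count is 73, less than the 87 limit), but is set aside by (i): (i) operates against (h): a current Standing Declaration is held. (j), which would lift (i), is not engaged — no employee exceeds 30 hours/week. Exception (d) does not apply.
None of the exceptions is available; § 23 applies in full.

Yes — Marcus's design studio must carry workers'-compensation cover.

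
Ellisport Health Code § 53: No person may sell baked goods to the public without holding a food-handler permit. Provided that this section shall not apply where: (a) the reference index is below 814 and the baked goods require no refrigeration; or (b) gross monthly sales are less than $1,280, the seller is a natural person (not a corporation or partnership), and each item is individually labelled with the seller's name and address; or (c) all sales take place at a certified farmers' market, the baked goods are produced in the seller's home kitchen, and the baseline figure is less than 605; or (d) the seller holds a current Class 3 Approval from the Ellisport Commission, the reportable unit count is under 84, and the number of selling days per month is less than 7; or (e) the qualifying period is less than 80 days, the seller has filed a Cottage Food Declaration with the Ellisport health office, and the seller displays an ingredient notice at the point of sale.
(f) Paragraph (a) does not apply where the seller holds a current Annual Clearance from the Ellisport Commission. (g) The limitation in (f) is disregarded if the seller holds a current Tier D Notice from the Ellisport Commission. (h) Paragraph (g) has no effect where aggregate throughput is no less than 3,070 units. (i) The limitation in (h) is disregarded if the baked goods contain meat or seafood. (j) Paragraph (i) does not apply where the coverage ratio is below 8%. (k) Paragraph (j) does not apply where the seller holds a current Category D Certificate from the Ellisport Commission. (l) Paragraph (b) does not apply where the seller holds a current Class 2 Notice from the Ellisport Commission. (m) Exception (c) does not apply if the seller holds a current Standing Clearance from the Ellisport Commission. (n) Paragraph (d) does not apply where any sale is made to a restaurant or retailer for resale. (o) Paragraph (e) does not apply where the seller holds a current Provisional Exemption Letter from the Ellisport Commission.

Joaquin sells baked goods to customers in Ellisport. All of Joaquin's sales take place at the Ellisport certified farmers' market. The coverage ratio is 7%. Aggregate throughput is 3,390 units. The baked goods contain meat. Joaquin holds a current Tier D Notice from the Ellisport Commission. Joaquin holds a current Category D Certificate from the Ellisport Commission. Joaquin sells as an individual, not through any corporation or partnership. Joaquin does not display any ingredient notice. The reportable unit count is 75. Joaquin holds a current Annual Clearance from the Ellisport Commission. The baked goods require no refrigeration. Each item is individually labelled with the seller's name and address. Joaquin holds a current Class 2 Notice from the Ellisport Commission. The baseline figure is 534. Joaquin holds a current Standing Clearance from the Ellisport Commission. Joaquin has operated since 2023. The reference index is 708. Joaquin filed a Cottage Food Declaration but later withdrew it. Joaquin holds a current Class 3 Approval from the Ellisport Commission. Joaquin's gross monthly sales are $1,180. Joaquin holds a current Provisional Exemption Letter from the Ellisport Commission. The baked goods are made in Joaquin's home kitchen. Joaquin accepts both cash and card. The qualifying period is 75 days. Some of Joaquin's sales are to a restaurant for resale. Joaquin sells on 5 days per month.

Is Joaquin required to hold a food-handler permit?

No — exception (a) applies; Joaquin is not required to hold a food-handler permit.

Exception (a) is satisfied on its face — the reference index is 708, below the 814 limit; the baked goods are shelf-stable. Applying paragraphs (f)–(k): (f) is triggered (a current Annual Clearance is held), but is displaced by (g): (g) is engaged — a current Tier D Notice is held. (h) would limit (g) — aggregate throughput is 3,390 units, meeting the 3,070 units threshold — but (i) sets (h) aside: (i) operates against (h): the baked goods contain meat. (j) would limit (i) — the coverage ratio is 7%, below the 8% limit — but (k) sets (j) aside: (k) is triggered — a current Category D Certificate is held. Exception (a) stands.
Exception (b) is satisfied on its face — gross monthly sales are $1,180, less than the $1,280 limit; the seller is a natural person; items are individually labelled. However, paragraph (l) must be considered: (l) is engaged — a current Class 2 Notice is held. (b) is therefore removed.
All of (c)'s requirements are met (all sales are at a certified farmers' market; the baked goods are home-kitchen produced; the baseline figure is 534, less than the 605 limit). But applying paragraph (m): (m) is engaged — a current Standing Clearance is held. Exception (c) does not apply.
Exception (d) is satisfied on its face — a current Class 3 Approval is held; the reportable unit count is 75, under the 84 limit; the number of selling days per month is 5, less than the 7 limit. But: (n) operates against (d): some sales are to a restaurant for resale. (d) is therefore removed.
Exception (e) does not apply: the Cottage Food Declaration was withdrawn.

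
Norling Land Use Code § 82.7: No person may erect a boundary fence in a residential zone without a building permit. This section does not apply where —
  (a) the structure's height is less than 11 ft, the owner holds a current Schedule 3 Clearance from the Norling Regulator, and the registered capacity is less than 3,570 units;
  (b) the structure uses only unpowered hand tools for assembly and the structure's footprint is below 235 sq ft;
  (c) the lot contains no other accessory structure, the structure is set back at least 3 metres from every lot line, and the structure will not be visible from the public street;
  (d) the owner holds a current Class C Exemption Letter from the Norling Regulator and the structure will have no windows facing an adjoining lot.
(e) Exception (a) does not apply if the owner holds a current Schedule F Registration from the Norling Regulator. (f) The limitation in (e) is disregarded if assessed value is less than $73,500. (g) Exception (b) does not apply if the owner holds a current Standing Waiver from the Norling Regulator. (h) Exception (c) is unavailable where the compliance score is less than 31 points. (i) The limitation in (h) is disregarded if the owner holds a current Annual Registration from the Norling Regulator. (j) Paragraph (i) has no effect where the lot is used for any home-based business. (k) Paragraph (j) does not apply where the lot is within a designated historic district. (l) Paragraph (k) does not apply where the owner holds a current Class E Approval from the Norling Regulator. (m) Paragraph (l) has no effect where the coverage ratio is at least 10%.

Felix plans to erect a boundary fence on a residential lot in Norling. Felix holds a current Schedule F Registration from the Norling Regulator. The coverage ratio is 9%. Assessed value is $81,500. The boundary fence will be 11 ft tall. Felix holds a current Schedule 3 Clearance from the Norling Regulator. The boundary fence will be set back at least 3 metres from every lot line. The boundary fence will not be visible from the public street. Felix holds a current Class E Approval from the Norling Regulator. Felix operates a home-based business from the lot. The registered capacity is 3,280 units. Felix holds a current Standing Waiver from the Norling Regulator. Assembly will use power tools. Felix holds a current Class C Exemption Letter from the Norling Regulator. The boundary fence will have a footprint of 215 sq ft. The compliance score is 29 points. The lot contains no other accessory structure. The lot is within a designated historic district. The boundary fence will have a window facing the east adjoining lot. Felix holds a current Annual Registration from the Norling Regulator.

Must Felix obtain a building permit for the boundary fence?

Yes — Felix must obtain a building permit.

Exception (a) requires that the structure's height is less than 11 ft; but the structure's height is 11 ft, not less than 11 ft, so (a) is unavailable.
Exception (b) requires that the structure uses only unpowered hand tools for assembly; but assembly uses power tools, so (b) is unavailable.
All of (c)'s requirements are met (the lot has no other accessory structure; the setback is at least 3 m on every side; the structure will not be visible from the street). But applying paragraphs (h)–(m): (h) operates — the compliance score is 29 points, less than the 31 points limit. (i) would limit (h) — a current Annual Registration is held — but (j) sets (i) aside: (j) operates — a home-based business operates on the lot. (k) applies (the lot is in a historic district), but is set aside by (l): (l) operates against (k): a current Class E Approval is held. (m), which would lift (l), is inapplicable — the coverage ratio is 9%, short of 10%. (c) is therefore removed.
Exception (d) fails — a window faces an adjoining lot.
Every exception is unavailable, so the rule governs.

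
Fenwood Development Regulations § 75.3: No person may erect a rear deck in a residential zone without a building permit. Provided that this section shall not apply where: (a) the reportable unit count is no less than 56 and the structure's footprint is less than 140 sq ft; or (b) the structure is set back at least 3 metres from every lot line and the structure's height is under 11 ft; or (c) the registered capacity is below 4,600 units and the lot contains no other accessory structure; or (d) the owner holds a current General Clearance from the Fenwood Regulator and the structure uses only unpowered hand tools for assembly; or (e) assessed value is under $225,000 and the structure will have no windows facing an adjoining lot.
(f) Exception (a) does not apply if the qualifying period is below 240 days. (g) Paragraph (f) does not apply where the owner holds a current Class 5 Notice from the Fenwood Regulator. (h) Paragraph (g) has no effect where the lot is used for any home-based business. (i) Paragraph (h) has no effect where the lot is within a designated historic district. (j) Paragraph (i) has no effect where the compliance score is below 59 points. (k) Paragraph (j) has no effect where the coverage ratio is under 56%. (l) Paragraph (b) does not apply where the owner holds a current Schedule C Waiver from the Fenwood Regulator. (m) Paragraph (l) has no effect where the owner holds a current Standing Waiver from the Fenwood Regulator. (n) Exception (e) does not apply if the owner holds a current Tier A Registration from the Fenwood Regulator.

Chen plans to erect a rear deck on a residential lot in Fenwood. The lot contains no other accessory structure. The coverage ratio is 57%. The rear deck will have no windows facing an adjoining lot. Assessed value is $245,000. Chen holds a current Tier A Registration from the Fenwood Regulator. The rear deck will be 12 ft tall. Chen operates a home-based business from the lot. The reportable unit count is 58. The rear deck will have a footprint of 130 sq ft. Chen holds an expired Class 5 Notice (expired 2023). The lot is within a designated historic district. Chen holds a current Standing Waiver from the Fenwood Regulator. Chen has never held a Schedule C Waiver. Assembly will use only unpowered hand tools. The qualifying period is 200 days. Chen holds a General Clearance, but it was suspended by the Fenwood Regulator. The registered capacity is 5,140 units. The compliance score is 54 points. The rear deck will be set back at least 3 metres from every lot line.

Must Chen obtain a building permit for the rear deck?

Exception (a): the reportable unit count is 58, meeting the 56 threshold; the structure's footprint is 130 sq ft, less than the 140 sq ft limit — every condition holds. But: (f) operates against (a): the qualifying period is 200 days, below the 240 days limit. (g) is inapplicable (the Class 5 Notice is not current), so (f) stands. (a) is therefore removed.
Exception (b) does not apply: the structure's height is 12 ft, not under 11 ft.
Exception (c) does not apply: the registered capacity is 5,140 units, not below 4,600 units.
Exception (d) fails — there is no General Clearance in force.
Exception (e) requires that assessed value is under $225,000; but assessed value is $245,000, not under $225,000, so (e) is unavailable.
None of the exceptions is available; § 75.3 applies in full.

Yes — Chen must obtain a building permit.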